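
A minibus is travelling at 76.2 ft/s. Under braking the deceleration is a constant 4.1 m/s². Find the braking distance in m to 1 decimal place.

76.2 ft/s × 0.3048 = 23.2258 m/s.
Braking distance = v²/(2a) = 23.2258² / (2 × 4.100) = 539.438 / 8.200 = 65.785 m.

Braking distance ≈ 65.8 m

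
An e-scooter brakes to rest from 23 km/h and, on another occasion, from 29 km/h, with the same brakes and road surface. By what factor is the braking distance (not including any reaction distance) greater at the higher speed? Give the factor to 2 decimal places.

Factor ≈ 1.59

Braking distance d = v²/(2a), so with a fixed, d ∝ v².
Factor = (29/23)² = 1.2609² = 1.5899.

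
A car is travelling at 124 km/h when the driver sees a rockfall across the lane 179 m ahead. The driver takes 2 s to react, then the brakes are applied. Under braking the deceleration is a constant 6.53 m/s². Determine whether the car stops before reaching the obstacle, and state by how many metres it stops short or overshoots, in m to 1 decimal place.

124 km/h ÷ 3.6 = 34.4444 m/s.
Reaction distance = 34.4444 × 2 = 68.889 m.
Braking distance = v²/(2a) = 1186.417 / 13.060 = 90.844 m.
Total stopping distance = 68.889 + 90.844 = 159.733 m, vs 179 m available — it stops with 179 − 159.733 = 19.267 m to spare.

Yes — it stops 19.3 m short of the obstacle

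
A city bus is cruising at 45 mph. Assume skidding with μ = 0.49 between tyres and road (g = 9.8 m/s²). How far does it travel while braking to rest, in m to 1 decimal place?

45 mph × 0.44704 = 20.1168 m/s.
a = μg = 0.49 × 9.8 = 4.802 m/s².
Braking distance = v²/(2a) = 20.1168² / (2 × 4.802) = 404.686 / 9.604 = 42.137 m.

Braking distance ≈ 42.1 m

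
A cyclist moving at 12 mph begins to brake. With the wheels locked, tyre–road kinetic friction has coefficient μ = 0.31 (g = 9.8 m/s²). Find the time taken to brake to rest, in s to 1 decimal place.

Braking time ≈ 1.8 s

12 mph × 0.44704 = 5.3645 m/s.
a = μg = 0.31 × 9.8 = 3.038 m/s².
Braking time = v/a = 5.3645 / 3.038 = 1.766 s.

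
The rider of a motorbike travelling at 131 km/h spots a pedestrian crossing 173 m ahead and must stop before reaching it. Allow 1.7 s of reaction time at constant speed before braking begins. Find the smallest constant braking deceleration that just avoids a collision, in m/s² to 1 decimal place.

131 km/h ÷ 3.6 = 36.3889 m/s.
Distance covered during reaction = 36.3889 × 1.7 = 61.861 m.
Distance available for braking: 173 − 61.861 = 111.139 m.
v² = 2a·d ⇒ a = v²/(2d) = 36.3889² / (2 × 111.139) = 1324.152 / 222.278 = 5.9572 m/s².

Required deceleration ≈ 6.0 m/s²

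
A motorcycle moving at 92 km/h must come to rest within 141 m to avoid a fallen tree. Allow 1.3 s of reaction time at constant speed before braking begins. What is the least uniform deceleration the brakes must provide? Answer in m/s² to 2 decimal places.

92 km/h ÷ 3.6 = 25.5556 m/s.
Distance covered during reaction = 25.5556 × 1.3 = 33.222 m.
Distance available for braking: 141 − 33.222 = 107.778 m.
v² = 2a·d ⇒ a = v²/(2d) = 25.5556² / (2 × 107.778) = 653.089 / 215.556 = 3.0298 m/s².

Required deceleration ≈ 3.03 m/s²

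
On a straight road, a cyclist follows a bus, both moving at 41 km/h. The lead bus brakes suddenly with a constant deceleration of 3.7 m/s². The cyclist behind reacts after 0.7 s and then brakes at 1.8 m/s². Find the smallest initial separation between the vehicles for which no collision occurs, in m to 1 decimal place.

41 km/h ÷ 3.6 = 11.3889 m/s.
Leader travels v²/(2a_L) = 129.707 / 7.400 = 17.528 m before stopping.
Follower covers v·t_r = 11.3889 × 0.7 = 7.972 m while reacting, then v²/(2a_F) = 129.707 / 3.600 = 36.030 m while braking, for a total of 7.972 + 36.030 = 44.002 m.
Since a_F ≤ a_L and the follower starts braking later, the follower is never slower than the leader, so the closest approach is when both have stopped.
Minimum gap = 44.002 − 17.528 = 26.474 m.

Minimum gap ≈ 26.5 m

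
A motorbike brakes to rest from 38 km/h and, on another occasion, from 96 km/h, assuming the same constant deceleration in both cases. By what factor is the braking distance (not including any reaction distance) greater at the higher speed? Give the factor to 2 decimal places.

Factor ≈ 6.38

Braking distance d = v²/(2a), so with a fixed, d ∝ v².
Factor = (96/38)² = 2.5263² = 6.3822.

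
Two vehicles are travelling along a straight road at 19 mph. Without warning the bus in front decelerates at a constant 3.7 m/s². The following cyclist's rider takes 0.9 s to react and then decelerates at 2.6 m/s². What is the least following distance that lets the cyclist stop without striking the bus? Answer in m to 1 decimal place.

Minimum gap ≈ 11.8 m

19 mph × 0.44704 = 8.4938 m/s.
Leader travels v²/(2a_L) = 72.145 / 7.400 = 9.749 m before stopping.
Follower covers v·t_r = 8.4938 × 0.9 = 7.644 m while reacting, then v²/(2a_F) = 72.145 / 5.200 = 13.874 m while braking, for a total of 7.644 + 13.874 = 21.518 m.
Since a_F ≤ a_L and the follower starts braking later, the follower is never slower than the leader, so the closest approach is when both have stopped.
Minimum gap = 21.518 − 9.749 = 11.769 m.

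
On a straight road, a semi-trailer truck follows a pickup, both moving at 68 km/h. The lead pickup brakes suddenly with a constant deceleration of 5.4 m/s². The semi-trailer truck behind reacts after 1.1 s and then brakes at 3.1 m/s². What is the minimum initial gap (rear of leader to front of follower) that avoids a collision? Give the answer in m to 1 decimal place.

68 km/h ÷ 3.6 = 18.8889 m/s.
Leader travels v²/(2a_L) = 356.791 / 10.800 = 33.036 m before stopping.
Follower covers v·t_r = 18.8889 × 1.1 = 20.778 m while reacting, then v²/(2a_F) = 356.791 / 6.200 = 57.547 m while braking, for a total of 20.778 + 57.547 = 78.325 m.
Since a_F ≤ a_L and the follower starts braking later, the follower is never slower than the leader, so the closest approach is when both have stopped.
Minimum gap = 78.325 − 33.036 = 45.289 m.

Minimum gap ≈ 45.3 m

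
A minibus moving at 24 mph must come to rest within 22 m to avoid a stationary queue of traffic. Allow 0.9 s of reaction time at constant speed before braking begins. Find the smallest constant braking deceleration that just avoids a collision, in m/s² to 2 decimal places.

Required deceleration ≈ 4.66 m/s²

24 mph × 0.44704 = 10.7290 m/s.
Distance covered during reaction = 10.7290 × 0.9 = 9.656 m.
Distance available for braking: 22 − 9.656 = 12.344 m.
v² = 2a·d ⇒ a = v²/(2d) = 10.7290² / (2 × 12.344) = 115.111 / 24.688 = 4.6626 m/s².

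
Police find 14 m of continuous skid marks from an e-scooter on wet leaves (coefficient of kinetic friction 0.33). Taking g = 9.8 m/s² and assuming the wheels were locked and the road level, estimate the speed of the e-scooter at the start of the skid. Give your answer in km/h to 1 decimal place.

Initial speed ≈ 34.3 km/h

Deceleration a = μg = 0.33 × 9.8 = 3.234 m/s².
v = √(2a·d) = √(2 × 3.234 × 14) = √90.552 = 9.5159 m/s.
= 9.5159 × 3.6 = 34.257 km/h.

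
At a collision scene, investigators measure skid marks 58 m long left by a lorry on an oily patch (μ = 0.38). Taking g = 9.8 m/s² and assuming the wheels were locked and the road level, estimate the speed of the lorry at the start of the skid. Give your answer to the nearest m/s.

Deceleration a = μg = 0.38 × 9.8 = 3.724 m/s².
v = √(2a·d) = √(2 × 3.724 × 58) = √431.984 = 20.7842 m/s.

Initial speed ≈ 21 m/s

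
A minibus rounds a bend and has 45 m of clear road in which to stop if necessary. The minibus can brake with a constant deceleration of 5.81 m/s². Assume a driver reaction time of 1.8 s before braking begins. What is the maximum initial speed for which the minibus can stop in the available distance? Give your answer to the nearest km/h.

Maximum speed ≈ 53 km/h

Stopping distance: v·t_r + v²/(2a) = 45 with t_r = 1.8 s and a = 5.810 m/s².
So v² + 20.916 v − 522.90 = 0.
Positive root: v = −a·t_r + √((a·t_r)² + 2a·d) = −10.458 + √(109.370 + 522.90) = 14.6870 m/s.
14.6870 m/s × 3.6 = 52.873 km/h.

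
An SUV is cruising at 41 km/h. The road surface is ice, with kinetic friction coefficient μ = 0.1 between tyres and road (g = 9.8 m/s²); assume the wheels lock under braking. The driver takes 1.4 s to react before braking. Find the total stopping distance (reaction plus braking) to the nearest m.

41 km/h ÷ 3.6 = 11.3889 m/s.
a = μg = 0.1 × 9.8 = 0.980 m/s².
Reaction distance = v·t_r = 11.3889 × 1.4 = 15.944 m.
Braking distance = v²/(2a) = 11.3889² / (2 × 0.980) = 129.707 / 1.960 = 66.177 m.
Total = 15.944 + 66.177 = 82.121 m.

Total stopping distance ≈ 82 m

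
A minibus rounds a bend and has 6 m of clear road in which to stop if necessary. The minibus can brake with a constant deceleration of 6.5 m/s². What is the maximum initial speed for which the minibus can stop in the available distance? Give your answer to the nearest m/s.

Maximum speed ≈ 9 m/s

v²/(2a) = d ⇒ v = √(2 × 6.500 × 6) = √78.00 = 8.8318 m/s.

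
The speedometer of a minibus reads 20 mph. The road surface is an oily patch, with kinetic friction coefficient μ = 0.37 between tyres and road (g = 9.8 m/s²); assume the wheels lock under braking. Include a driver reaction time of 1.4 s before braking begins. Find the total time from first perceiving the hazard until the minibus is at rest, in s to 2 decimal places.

Total time ≈ 3.87 s

20 mph × 0.44704 = 8.9408 m/s.
a = μg = 0.37 × 9.8 = 3.626 m/s².
Braking time = v/a = 8.9408 / 3.626 = 2.466 s.
Total = 1.4 + 2.466 = 3.866 s.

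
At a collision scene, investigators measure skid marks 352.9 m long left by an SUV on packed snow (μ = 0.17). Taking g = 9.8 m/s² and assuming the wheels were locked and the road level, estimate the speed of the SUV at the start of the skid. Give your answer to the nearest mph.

Initial speed ≈ 77 mph

Deceleration a = μg = 0.17 × 9.8 = 1.666 m/s².
v = √(2a·d) = √(2 × 1.666 × 352.9) = √1175.863 = 34.2909 m/s.
= 34.2909 ÷ 0.44704 = 76.707 mph.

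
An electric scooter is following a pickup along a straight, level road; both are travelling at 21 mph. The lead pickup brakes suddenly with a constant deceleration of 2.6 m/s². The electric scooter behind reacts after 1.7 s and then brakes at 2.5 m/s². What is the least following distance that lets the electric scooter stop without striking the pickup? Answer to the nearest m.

21 mph × 0.44704 = 9.3878 m/s.
Leader travels v²/(2a_L) = 88.131 / 5.200 = 16.948 m before stopping.
Follower covers v·t_r = 9.3878 × 1.7 = 15.959 m while reacting, then v²/(2a_F) = 88.131 / 5.000 = 17.626 m while braking, for a total of 15.959 + 17.626 = 33.585 m.
Since a_F ≤ a_L and the follower starts braking later, the follower is never slower than the leader, so the closest approach is when both have stopped.
Minimum gap = 33.585 − 16.948 = 16.637 m.

Minimum gap ≈ 17 m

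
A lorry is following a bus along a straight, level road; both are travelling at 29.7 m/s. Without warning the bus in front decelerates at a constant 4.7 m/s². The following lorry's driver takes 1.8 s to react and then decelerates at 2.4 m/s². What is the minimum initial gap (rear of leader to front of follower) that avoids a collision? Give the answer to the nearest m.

Minimum gap ≈ 143 m

Leader travels v²/(2a_L) = 882.090 / 9.400 = 93.839 m before stopping.
Follower covers v·t_r = 29.7000 × 1.8 = 53.460 m while reacting, then v²/(2a_F) = 882.090 / 4.800 = 183.769 m while braking, for a total of 53.460 + 183.769 = 237.229 m.
Since a_F ≤ a_L and the follower starts braking later, the follower is never slower than the leader, so the closest approach is when both have stopped.
Minimum gap = 237.229 − 93.839 = 143.390 m.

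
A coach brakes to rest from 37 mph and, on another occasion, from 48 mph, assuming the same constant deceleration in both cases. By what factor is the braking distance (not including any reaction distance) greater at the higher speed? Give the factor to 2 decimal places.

Factor ≈ 1.68

Braking distance d = v²/(2a), so with a fixed, d ∝ v².
Factor = (48/37)² = 1.2973² = 1.6830.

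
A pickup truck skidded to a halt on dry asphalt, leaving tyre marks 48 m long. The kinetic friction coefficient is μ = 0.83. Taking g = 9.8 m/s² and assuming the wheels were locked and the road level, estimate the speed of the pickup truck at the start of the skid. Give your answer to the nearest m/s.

Initial speed ≈ 28 m/s

Deceleration a = μg = 0.83 × 9.8 = 8.134 m/s².
v = √(2a·d) = √(2 × 8.134 × 48) = √780.864 = 27.9439 m/s.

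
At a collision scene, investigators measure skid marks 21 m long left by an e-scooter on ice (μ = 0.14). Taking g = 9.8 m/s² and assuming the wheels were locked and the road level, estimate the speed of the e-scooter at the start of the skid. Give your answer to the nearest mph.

Deceleration a = μg = 0.14 × 9.8 = 1.372 m/s².
v = √(2a·d) = √(2 × 1.372 × 21) = √57.624 = 7.5910 m/s.
= 7.5910 ÷ 0.44704 = 16.981 mph.

Initial speed ≈ 17 mph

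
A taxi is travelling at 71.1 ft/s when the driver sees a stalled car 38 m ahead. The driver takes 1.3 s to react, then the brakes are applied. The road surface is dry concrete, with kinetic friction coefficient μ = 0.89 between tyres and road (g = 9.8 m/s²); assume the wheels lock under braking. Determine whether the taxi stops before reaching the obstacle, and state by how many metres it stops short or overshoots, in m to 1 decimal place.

71.1 ft/s × 0.3048 = 21.6713 m/s.
a = μg = 0.89 × 9.8 = 8.722 m/s².
Reaction distance = 21.6713 × 1.3 = 28.173 m.
Braking distance = v²/(2a) = 469.645 / 17.444 = 26.923 m.
Total stopping distance = 28.173 + 26.923 = 55.096 m, vs 38 m available — it cannot stop in time and overshoots by 55.096 − 38 = 17.096 m.

No — it overshoots by 17.1 m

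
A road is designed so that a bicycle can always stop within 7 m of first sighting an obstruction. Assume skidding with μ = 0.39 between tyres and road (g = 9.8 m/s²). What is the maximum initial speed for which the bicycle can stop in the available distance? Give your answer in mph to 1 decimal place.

Maximum speed ≈ 16.4 mph

a = μg = 0.39 × 9.8 = 3.822 m/s².
v²/(2a) = d ⇒ v = √(2 × 3.822 × 7) = √53.51 = 7.3151 m/s.
7.3151 m/s ÷ 0.44704 = 16.363 mph.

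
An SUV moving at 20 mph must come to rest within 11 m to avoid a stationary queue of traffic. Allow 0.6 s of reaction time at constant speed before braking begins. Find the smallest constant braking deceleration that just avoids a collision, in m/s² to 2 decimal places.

Required deceleration ≈ 7.09 m/s²

20 mph × 0.44704 = 8.9408 m/s.
Distance covered during reaction = 8.9408 × 0.6 = 5.364 m.
Distance available for braking: 11 − 5.364 = 5.636 m.
v² = 2a·d ⇒ a = v²/(2d) = 8.9408² / (2 × 5.636) = 79.938 / 11.272 = 7.0917 m/s².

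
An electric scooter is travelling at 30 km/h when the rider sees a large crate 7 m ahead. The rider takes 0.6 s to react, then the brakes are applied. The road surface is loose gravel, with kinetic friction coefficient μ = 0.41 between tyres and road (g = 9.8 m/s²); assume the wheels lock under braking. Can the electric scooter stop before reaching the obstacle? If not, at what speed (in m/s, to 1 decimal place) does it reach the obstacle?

30 km/h ÷ 3.6 = 8.3333 m/s.
a = μg = 0.41 × 9.8 = 4.018 m/s².
Reaction distance = 8.3333 × 0.6 = 5.000 m.
Braking distance needed to stop: v²/(2a) = 69.444 / 8.036 = 8.642 m, so total needed = 5.000 + 8.642 = 13.642 m > 7 m — it cannot stop.
Distance remaining when braking begins: 7 − 5.000 = 2.000 m.
v² = v₀² − 2a·d = 69.444 − 2 × 4.018 × 2.000 = 53.372 m²/s².
v = √53.372 = 7.306 m/s.

No — it strikes the obstacle at 7.3 m/s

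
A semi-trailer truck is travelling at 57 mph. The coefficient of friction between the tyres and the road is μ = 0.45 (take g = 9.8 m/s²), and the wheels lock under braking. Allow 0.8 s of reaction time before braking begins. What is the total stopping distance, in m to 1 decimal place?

Total stopping distance ≈ 94.0 m

57 mph × 0.44704 = 25.4813 m/s.
a = μg = 0.45 × 9.8 = 4.410 m/s².
Reaction distance = v·t_r = 25.4813 × 0.8 = 20.385 m.
Braking distance = v²/(2a) = 25.4813² / (2 × 4.410) = 649.297 / 8.820 = 73.616 m.
Total = 20.385 + 73.616 = 94.001 m.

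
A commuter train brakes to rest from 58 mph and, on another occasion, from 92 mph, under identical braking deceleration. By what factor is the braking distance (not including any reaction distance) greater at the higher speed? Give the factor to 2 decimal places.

Braking distance d = v²/(2a), so with a fixed, d ∝ v².
Factor = (92/58)² = 1.5862² = 2.5160.

Factor ≈ 2.52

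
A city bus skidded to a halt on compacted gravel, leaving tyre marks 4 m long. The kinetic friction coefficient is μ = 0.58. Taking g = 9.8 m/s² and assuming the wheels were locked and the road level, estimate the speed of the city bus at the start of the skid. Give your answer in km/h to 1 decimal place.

Deceleration a = μg = 0.58 × 9.8 = 5.684 m/s².
v = √(2a·d) = √(2 × 5.684 × 4) = √45.472 = 6.7433 m/s.
= 6.7433 × 3.6 = 24.276 km/h.

Initial speed ≈ 24.3 km/h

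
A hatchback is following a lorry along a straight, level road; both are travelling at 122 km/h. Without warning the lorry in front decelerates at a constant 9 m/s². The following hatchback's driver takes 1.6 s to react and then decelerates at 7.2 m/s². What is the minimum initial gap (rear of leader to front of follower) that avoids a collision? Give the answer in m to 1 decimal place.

122 km/h ÷ 3.6 = 33.8889 m/s.
Leader travels v²/(2a_L) = 1148.458 / 18.000 = 63.803 m before stopping.
Follower covers v·t_r = 33.8889 × 1.6 = 54.222 m while reacting, then v²/(2a_F) = 1148.458 / 14.400 = 79.754 m while braking, for a total of 54.222 + 79.754 = 133.976 m.
Since a_F ≤ a_L and the follower starts braking later, the follower is never slower than the leader, so the closest approach is when both have stopped.
Minimum gap = 133.976 − 63.803 = 70.173 m.

Minimum gap ≈ 70.2 m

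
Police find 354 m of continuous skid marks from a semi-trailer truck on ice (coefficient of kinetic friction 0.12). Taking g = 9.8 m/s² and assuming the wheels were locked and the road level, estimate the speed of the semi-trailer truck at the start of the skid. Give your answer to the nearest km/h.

Initial speed ≈ 104 km/h

Deceleration a = μg = 0.12 × 9.8 = 1.176 m/s².
v = √(2a·d) = √(2 × 1.176 × 354) = √832.608 = 28.8549 m/s.
= 28.8549 × 3.6 = 103.878 km/h.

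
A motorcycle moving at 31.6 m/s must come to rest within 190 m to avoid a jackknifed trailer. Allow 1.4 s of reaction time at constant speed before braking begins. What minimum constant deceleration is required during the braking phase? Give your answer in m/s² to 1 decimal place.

Distance covered during reaction = 31.6000 × 1.4 = 44.240 m.
Distance available for braking: 190 − 44.240 = 145.760 m.
v² = 2a·d ⇒ a = v²/(2d) = 31.6000² / (2 × 145.760) = 998.560 / 291.520 = 3.4254 m/s².

Required deceleration ≈ 3.4 m/s²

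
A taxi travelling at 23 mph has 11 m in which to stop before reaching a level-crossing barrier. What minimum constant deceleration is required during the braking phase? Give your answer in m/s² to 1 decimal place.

23 mph × 0.44704 = 10.2819 m/s.
v² = 2a·d ⇒ a = v²/(2d) = 10.2819² / (2 × 11.000) = 105.717 / 22.000 = 4.8053 m/s².

Required deceleration ≈ 4.8 m/s²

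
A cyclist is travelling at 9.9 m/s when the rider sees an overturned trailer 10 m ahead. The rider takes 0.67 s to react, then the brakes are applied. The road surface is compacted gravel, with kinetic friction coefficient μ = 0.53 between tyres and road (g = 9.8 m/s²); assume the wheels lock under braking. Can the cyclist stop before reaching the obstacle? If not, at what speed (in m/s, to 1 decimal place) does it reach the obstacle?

a = μg = 0.53 × 9.8 = 5.194 m/s².
Reaction distance = 9.9000 × 0.67 = 6.633 m.
Braking distance needed to stop: v²/(2a) = 98.010 / 10.388 = 9.435 m, so total needed = 6.633 + 9.435 = 16.068 m > 10 m — it cannot stop.
Distance remaining when braking begins: 10 − 6.633 = 3.367 m.
v² = v₀² − 2a·d = 98.010 − 2 × 5.194 × 3.367 = 63.034 m²/s².
v = √63.034 = 7.939 m/s.

No — it strikes the obstacle at 7.9 m/s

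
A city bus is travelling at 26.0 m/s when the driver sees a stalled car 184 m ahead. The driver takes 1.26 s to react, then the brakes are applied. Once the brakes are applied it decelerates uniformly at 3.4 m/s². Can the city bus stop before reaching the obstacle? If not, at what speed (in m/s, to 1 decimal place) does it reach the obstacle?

Yes — it stops about 51.8 m short of the obstacle, so it never reaches it

Reaction distance = 26.0000 × 1.26 = 32.760 m.
Braking distance = v²/(2a) = 676.000 / 6.800 = 99.412 m.
Total stopping distance = 32.760 + 99.412 = 132.172 m, vs 184 m available — it stops with 184 − 132.172 = 51.828 m to spare.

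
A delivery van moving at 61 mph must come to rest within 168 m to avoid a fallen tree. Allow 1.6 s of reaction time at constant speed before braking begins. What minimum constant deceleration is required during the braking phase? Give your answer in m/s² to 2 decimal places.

Required deceleration ≈ 2.99 m/s²

61 mph × 0.44704 = 27.2694 m/s.
Distance covered during reaction = 27.2694 × 1.6 = 43.631 m.
Distance available for braking: 168 − 43.631 = 124.369 m.
v² = 2a·d ⇒ a = v²/(2d) = 27.2694² / (2 × 124.369) = 743.620 / 248.738 = 2.9896 m/s².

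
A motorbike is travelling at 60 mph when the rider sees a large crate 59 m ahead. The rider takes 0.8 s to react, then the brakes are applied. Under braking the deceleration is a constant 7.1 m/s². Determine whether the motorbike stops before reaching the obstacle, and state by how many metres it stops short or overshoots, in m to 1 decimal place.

No — it overshoots by 13.1 m

60 mph × 0.44704 = 26.8224 m/s.
Reaction distance = 26.8224 × 0.8 = 21.458 m.
Braking distance = v²/(2a) = 719.441 / 14.200 = 50.665 m.
Total stopping distance = 21.458 + 50.665 = 72.123 m, vs 59 m available — it cannot stop in time and overshoots by 72.123 − 59 = 13.123 m.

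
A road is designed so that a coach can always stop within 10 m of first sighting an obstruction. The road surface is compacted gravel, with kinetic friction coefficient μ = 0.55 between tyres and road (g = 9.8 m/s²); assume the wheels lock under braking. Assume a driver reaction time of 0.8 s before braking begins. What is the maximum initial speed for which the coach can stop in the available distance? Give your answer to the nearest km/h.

Maximum speed ≈ 25 km/h

a = μg = 0.55 × 9.8 = 5.390 m/s².
Stopping distance: v·t_r + v²/(2a) = 10 with t_r = 0.8 s and a = 5.390 m/s².
So v² + 8.624 v − 107.80 = 0.
Positive root: v = −a·t_r + √((a·t_r)² + 2a·d) = −4.312 + √(18.593 + 107.80) = 6.9305 m/s.
6.9305 m/s × 3.6 = 24.950 km/h.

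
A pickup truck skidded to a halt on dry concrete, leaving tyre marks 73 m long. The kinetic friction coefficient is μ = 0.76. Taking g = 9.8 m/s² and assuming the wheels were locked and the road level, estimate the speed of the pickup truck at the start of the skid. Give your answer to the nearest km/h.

Deceleration a = μg = 0.76 × 9.8 = 7.448 m/s².
v = √(2a·d) = √(2 × 7.448 × 73) = √1087.408 = 32.9759 m/s.
= 32.9759 × 3.6 = 118.713 km/h.

Initial speed ≈ 119 km/h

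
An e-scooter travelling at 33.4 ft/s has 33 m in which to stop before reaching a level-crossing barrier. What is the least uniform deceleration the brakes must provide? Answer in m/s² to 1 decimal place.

Required deceleration ≈ 1.6 m/s²

33.4 ft/s × 0.3048 = 10.1803 m/s.
v² = 2a·d ⇒ a = v²/(2d) = 10.1803² / (2 × 33.000) = 103.639 / 66.000 = 1.5703 m/s².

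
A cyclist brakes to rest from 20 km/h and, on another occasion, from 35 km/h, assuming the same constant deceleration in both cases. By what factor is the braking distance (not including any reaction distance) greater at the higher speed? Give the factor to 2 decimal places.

Braking distance d = v²/(2a), so with a fixed, d ∝ v².
Factor = (35/20)² = 1.7500² = 3.0625.

Factor ≈ 3.06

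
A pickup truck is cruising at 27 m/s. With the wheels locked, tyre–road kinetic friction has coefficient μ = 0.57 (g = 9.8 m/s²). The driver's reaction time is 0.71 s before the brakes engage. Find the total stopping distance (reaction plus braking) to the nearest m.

a = μg = 0.57 × 9.8 = 5.586 m/s².
Reaction distance = v·t_r = 27.0000 × 0.71 = 19.170 m.
Braking distance = v²/(2a) = 27.0000² / (2 × 5.586) = 729.000 / 11.172 = 65.252 m.
Total = 19.170 + 65.252 = 84.422 m.

Total stopping distance ≈ 84 m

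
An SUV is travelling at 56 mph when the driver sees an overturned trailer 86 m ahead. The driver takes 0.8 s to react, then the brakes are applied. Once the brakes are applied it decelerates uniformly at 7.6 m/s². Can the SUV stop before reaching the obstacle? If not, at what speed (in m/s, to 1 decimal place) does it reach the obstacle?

Yes — it stops about 24.7 m short of the obstacle, so it never reaches it

56 mph × 0.44704 = 25.0342 m/s.
Reaction distance = 25.0342 × 0.8 = 20.027 m.
Braking distance = v²/(2a) = 626.711 / 15.200 = 41.231 m.
Total stopping distance = 20.027 + 41.231 = 61.258 m, vs 86 m available — it stops with 86 − 61.258 = 24.742 m to spare.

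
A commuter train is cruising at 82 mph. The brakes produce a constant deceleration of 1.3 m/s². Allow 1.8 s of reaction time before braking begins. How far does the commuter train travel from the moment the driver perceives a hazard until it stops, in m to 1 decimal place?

Total stopping distance ≈ 582.8 m

82 mph × 0.44704 = 36.6573 m/s.
Reaction distance = v·t_r = 36.6573 × 1.8 = 65.983 m.
Braking distance = v²/(2a) = 36.6573² / (2 × 1.300) = 1343.758 / 2.600 = 516.830 m.
Total = 65.983 + 516.830 = 582.813 m.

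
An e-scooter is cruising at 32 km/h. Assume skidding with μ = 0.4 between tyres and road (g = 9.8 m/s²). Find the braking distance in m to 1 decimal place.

32 km/h ÷ 3.6 = 8.8889 m/s.
a = μg = 0.4 × 9.8 = 3.920 m/s².
Braking distance = v²/(2a) = 8.8889² / (2 × 3.920) = 79.013 / 7.840 = 10.078 m.

Braking distance ≈ 10.1 m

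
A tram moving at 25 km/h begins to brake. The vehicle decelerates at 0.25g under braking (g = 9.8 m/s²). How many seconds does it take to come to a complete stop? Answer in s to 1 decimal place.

25 km/h ÷ 3.6 = 6.9444 m/s.
a = 0.25 × 9.8 = 2.450 m/s².
Braking time = v/a = 6.9444 / 2.450 = 2.834 s.

Braking time ≈ 2.8 s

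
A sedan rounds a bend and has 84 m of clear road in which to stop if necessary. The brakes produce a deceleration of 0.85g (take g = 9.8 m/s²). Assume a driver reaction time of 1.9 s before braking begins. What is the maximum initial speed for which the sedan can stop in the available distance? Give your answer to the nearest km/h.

a = 0.85 × 9.8 = 8.330 m/s².
Stopping distance: v·t_r + v²/(2a) = 84 with t_r = 1.9 s and a = 8.330 m/s².
So v² + 31.654 v − 1399.44 = 0.
Positive root: v = −a·t_r + √((a·t_r)² + 2a·d) = −15.827 + √(250.494 + 1399.44) = 24.7924 m/s.
24.7924 m/s × 3.6 = 89.253 km/h.

Maximum speed ≈ 89 km/h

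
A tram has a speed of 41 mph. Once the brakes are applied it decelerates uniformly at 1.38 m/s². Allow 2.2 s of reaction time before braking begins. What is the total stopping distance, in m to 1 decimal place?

41 mph × 0.44704 = 18.3286 m/s.
Reaction distance = v·t_r = 18.3286 × 2.2 = 40.323 m.
Braking distance = v²/(2a) = 18.3286² / (2 × 1.380) = 335.938 / 2.760 = 121.717 m.
Total = 40.323 + 121.717 = 162.040 m.

Total stopping distance ≈ 162.0 m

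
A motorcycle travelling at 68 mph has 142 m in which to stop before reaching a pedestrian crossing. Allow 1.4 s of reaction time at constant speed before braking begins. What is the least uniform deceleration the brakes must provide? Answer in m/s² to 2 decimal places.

68 mph × 0.44704 = 30.3987 m/s.
Distance covered during reaction = 30.3987 × 1.4 = 42.558 m.
Distance available for braking: 142 − 42.558 = 99.442 m.
v² = 2a·d ⇒ a = v²/(2d) = 30.3987² / (2 × 99.442) = 924.081 / 198.884 = 4.6463 m/s².

Required deceleration ≈ 4.65 m/s²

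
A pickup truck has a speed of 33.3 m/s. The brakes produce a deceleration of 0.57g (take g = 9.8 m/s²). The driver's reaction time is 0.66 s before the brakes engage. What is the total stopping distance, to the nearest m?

a = 0.57 × 9.8 = 5.586 m/s².
Reaction distance = v·t_r = 33.3000 × 0.66 = 21.978 m.
Braking distance = v²/(2a) = 33.3000² / (2 × 5.586) = 1108.890 / 11.172 = 99.256 m.
Total = 21.978 + 99.256 = 121.234 m.

Total stopping distance ≈ 121 m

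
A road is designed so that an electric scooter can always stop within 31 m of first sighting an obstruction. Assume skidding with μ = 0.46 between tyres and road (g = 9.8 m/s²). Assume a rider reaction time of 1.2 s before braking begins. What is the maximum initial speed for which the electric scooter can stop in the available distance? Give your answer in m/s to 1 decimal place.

Maximum speed ≈ 12.2 m/s

a = μg = 0.46 × 9.8 = 4.508 m/s².
Stopping distance: v·t_r + v²/(2a) = 31 with t_r = 1.2 s and a = 4.508 m/s².
So v² + 10.819 v − 279.50 = 0.
Positive root: v = −a·t_r + √((a·t_r)² + 2a·d) = −5.410 + √(29.268 + 279.50) = 12.1618 m/s.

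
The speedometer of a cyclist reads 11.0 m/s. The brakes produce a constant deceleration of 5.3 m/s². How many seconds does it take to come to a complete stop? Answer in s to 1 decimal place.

Braking time = v/a = 11.0000 / 5.300 = 2.075 s.

Braking time ≈ 2.1 s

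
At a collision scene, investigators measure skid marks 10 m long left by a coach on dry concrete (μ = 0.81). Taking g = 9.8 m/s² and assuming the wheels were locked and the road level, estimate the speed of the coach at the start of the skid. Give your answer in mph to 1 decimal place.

Initial speed ≈ 28.2 mph

Deceleration a = μg = 0.81 × 9.8 = 7.938 m/s².
v = √(2a·d) = √(2 × 7.938 × 10) = √158.760 = 12.6000 m/s.
= 12.6000 ÷ 0.44704 = 28.185 mph.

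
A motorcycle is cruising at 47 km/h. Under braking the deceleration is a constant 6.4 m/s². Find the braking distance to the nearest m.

47 km/h ÷ 3.6 = 13.0556 m/s.
Braking distance = v²/(2a) = 13.0556² / (2 × 6.400) = 170.449 / 12.800 = 13.316 m.

Braking distance ≈ 13 m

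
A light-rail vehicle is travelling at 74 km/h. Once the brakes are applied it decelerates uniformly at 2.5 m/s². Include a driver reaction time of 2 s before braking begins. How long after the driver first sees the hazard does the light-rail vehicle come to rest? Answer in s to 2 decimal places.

Total time ≈ 10.22 s

74 km/h ÷ 3.6 = 20.5556 m/s.
Braking time = v/a = 20.5556 / 2.500 = 8.222 s.
Total = 2 + 8.222 = 10.222 s.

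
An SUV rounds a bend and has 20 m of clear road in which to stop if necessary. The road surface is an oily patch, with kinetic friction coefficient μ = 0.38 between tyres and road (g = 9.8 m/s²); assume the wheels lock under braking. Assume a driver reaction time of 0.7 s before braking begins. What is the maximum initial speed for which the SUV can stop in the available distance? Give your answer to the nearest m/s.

a = μg = 0.38 × 9.8 = 3.724 m/s².
Stopping distance: v·t_r + v²/(2a) = 20 with t_r = 0.7 s and a = 3.724 m/s².
So v² + 5.214 v − 148.96 = 0.
Positive root: v = −a·t_r + √((a·t_r)² + 2a·d) = −2.607 + √(6.796 + 148.96) = 9.8732 m/s.

Maximum speed ≈ 10 m/s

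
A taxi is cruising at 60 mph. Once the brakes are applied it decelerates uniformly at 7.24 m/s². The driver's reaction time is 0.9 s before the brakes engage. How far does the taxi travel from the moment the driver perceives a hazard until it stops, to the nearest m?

60 mph × 0.44704 = 26.8224 m/s.
Reaction distance = v·t_r = 26.8224 × 0.9 = 24.140 m.
Braking distance = v²/(2a) = 26.8224² / (2 × 7.240) = 719.441 / 14.480 = 49.685 m.
Total = 24.140 + 49.685 = 73.825 m.

Total stopping distance ≈ 74 m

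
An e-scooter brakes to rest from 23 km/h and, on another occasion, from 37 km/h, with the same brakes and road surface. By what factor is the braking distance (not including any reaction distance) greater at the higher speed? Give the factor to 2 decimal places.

Braking distance d = v²/(2a), so with a fixed, d ∝ v².
Factor = (37/23)² = 1.6087² = 2.5879.

Factor ≈ 2.59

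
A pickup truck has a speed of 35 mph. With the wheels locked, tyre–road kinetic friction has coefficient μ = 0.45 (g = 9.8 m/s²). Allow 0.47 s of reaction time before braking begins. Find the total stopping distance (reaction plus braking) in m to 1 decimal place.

Total stopping distance ≈ 35.1 m

35 mph × 0.44704 = 15.6464 m/s.
a = μg = 0.45 × 9.8 = 4.410 m/s².
Reaction distance = v·t_r = 15.6464 × 0.47 = 7.354 m.
Braking distance = v²/(2a) = 15.6464² / (2 × 4.410) = 244.810 / 8.820 = 27.756 m.
Total = 7.354 + 27.756 = 35.110 m.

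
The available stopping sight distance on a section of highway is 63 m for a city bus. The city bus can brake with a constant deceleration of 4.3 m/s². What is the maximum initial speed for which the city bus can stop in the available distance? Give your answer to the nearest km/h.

v²/(2a) = d ⇒ v = √(2 × 4.300 × 63) = √541.80 = 23.2766 m/s.
23.2766 m/s × 3.6 = 83.796 km/h.

Maximum speed ≈ 84 km/h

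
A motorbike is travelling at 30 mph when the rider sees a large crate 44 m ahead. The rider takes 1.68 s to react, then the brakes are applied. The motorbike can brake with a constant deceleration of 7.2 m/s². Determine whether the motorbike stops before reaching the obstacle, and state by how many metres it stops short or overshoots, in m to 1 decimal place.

30 mph × 0.44704 = 13.4112 m/s.
Reaction distance = 13.4112 × 1.68 = 22.531 m.
Braking distance = v²/(2a) = 179.860 / 14.400 = 12.490 m.
Total stopping distance = 22.531 + 12.490 = 35.021 m, vs 44 m available — it stops with 44 − 35.021 = 8.979 m to spare.

Yes — it stops 9.0 m short of the obstacle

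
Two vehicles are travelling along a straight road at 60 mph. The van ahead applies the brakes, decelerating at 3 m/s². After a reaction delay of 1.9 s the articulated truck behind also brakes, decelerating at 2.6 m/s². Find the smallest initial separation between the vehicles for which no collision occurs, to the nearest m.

60 mph × 0.44704 = 26.8224 m/s.
Leader travels v²/(2a_L) = 719.441 / 6.000 = 119.907 m before stopping.
Follower covers v·t_r = 26.8224 × 1.9 = 50.963 m while reacting, then v²/(2a_F) = 719.441 / 5.200 = 138.354 m while braking, for a total of 50.963 + 138.354 = 189.317 m.
Since a_F ≤ a_L and the follower starts braking later, the follower is never slower than the leader, so the closest approach is when both have stopped.
Minimum gap = 189.317 − 119.907 = 69.410 m.

Minimum gap ≈ 69 m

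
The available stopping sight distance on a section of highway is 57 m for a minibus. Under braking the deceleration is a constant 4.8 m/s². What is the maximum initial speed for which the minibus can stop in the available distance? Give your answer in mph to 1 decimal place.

Maximum speed ≈ 52.3 mph

v²/(2a) = d ⇒ v = √(2 × 4.800 × 57) = √547.20 = 23.3923 m/s.
23.3923 m/s ÷ 0.44704 = 52.327 mph.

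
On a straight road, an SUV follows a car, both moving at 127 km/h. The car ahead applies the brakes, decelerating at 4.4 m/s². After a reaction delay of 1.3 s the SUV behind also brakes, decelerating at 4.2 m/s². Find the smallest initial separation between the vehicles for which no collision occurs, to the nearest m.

127 km/h ÷ 3.6 = 35.2778 m/s.
Leader travels v²/(2a_L) = 1244.523 / 8.800 = 141.423 m before stopping.
Follower covers v·t_r = 35.2778 × 1.3 = 45.861 m while reacting, then v²/(2a_F) = 1244.523 / 8.400 = 148.157 m while braking, for a total of 45.861 + 148.157 = 194.018 m.
Since a_F ≤ a_L and the follower starts braking later, the follower is never slower than the leader, so the closest approach is when both have stopped.
Minimum gap = 194.018 − 141.423 = 52.595 m.

Minimum gap ≈ 53 m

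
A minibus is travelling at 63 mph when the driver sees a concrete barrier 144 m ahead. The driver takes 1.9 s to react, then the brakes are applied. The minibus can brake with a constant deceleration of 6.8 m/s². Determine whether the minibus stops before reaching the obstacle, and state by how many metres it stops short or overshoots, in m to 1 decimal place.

Yes — it stops 32.2 m short of the obstacle

63 mph × 0.44704 = 28.1635 m/s.
Reaction distance = 28.1635 × 1.9 = 53.511 m.
Braking distance = v²/(2a) = 793.183 / 13.600 = 58.322 m.
Total stopping distance = 53.511 + 58.322 = 111.833 m, vs 144 m available — it stops with 144 − 111.833 = 32.167 m to spare.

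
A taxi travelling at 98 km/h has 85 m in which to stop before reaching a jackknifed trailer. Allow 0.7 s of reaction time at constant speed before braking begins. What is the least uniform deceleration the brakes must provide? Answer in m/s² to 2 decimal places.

98 km/h ÷ 3.6 = 27.2222 m/s.
Distance covered during reaction = 27.2222 × 0.7 = 19.056 m.
Distance available for braking: 85 − 19.056 = 65.944 m.
v² = 2a·d ⇒ a = v²/(2d) = 27.2222² / (2 × 65.944) = 741.048 / 131.888 = 5.6188 m/s².

Required deceleration ≈ 5.62 m/s²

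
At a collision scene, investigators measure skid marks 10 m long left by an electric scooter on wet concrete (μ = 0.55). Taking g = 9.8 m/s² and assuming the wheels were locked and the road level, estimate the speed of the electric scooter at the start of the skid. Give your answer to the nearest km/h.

Deceleration a = μg = 0.55 × 9.8 = 5.390 m/s².
v = √(2a·d) = √(2 × 5.390 × 10) = √107.800 = 10.3827 m/s.
= 10.3827 × 3.6 = 37.378 km/h.

Initial speed ≈ 37 km/h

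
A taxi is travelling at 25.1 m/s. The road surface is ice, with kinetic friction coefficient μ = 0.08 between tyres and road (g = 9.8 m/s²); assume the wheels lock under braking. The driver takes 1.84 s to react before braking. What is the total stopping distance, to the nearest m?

Total stopping distance ≈ 448 m

a = μg = 0.08 × 9.8 = 0.784 m/s².
Reaction distance = v·t_r = 25.1000 × 1.84 = 46.184 m.
Braking distance = v²/(2a) = 25.1000² / (2 × 0.784) = 630.010 / 1.568 = 401.792 m.
Total = 46.184 + 401.792 = 447.976 m.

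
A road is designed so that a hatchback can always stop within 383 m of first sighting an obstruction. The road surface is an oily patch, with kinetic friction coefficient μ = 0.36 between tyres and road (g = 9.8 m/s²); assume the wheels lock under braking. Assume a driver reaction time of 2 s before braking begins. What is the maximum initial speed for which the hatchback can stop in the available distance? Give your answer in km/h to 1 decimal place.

Maximum speed ≈ 163.5 km/h

a = μg = 0.36 × 9.8 = 3.528 m/s².
Stopping distance: v·t_r + v²/(2a) = 383 with t_r = 2 s and a = 3.528 m/s².
So v² + 14.112 v − 2702.45 = 0.
Positive root: v = −a·t_r + √((a·t_r)² + 2a·d) = −7.056 + √(49.787 + 2702.45) = 45.4058 m/s.
45.4058 m/s × 3.6 = 163.461 km/h.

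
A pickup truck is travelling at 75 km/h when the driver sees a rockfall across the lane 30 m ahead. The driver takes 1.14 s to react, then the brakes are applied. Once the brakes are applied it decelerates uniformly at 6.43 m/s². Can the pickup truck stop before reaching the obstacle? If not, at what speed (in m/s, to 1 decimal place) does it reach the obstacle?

75 km/h ÷ 3.6 = 20.8333 m/s.
Reaction distance = 20.8333 × 1.14 = 23.750 m.
Braking distance needed to stop: v²/(2a) = 434.026 / 12.860 = 33.750 m, so total needed = 23.750 + 33.750 = 57.500 m > 30 m — it cannot stop.
Distance remaining when braking begins: 30 − 23.750 = 6.250 m.
v² = v₀² − 2a·d = 434.026 − 2 × 6.430 × 6.250 = 353.651 m²/s².
v = √353.651 = 18.806 m/s.

No — it strikes the obstacle at 18.8 m/s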